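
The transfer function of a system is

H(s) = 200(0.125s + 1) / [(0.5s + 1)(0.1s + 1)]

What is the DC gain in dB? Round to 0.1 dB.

H(0) = 200 · 1 / 1 = 200
20 log₁₀(200) ≈ 46.02 dB

46.0 dB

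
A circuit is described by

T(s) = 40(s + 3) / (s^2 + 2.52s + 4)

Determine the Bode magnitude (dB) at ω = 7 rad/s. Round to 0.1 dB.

16.0 dB

At s = jω = j7:
zero (s+3): 3 + j7 → |·| = √(3²+7²) = √58 ≈ 7.6158, ∠ = arctan(7/3) ≈ 66.80°
quadratic: (j7)² + 2.52·j7 + 4 = -45 + j17.64 → |·| ≈ 48.334, ∠ ≈ 158.59°
|T| = 40 · 7.6158 / 48.334 ≈ 6.3026
Gain = 20 log₁₀(6.3026) ≈ 15.99 dB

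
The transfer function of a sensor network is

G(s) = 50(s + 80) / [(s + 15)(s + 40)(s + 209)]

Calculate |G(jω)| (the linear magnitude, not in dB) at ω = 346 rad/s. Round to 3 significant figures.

At s = jω = j346:
zero (s+80): 80 + j346 → |·| = √(80²+346²) = √126116 ≈ 355.13, ∠ = arctan(346/80) ≈ 76.98°
pole (s+15): 15 + j346 → |·| = √(15²+346²) = √119941 ≈ 346.32, ∠ = arctan(346/15) ≈ 87.52°
pole (s+40): 40 + j346 → |·| = √(40²+346²) = √121316 ≈ 348.3, ∠ = arctan(346/40) ≈ 83.41°
pole (s+209): 209 + j346 → |·| = √(209²+346²) = √163397 ≈ 404.22, ∠ = arctan(346/209) ≈ 58.87°
|G| = 50 · 355.13 / 4.8758e+07 ≈ 0.00036418

0.000364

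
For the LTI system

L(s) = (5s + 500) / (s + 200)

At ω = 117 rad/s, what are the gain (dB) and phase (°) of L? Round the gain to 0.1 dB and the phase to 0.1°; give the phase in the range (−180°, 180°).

10.4 dB, 19.2°

Substitute s = j117:
Numerator: 5(j117) + 500 = 500 + j585
Denominator: (j117) + 200 = 200 + j117
|N| = √(500² + 585²) ≈ 769.56, ∠N ≈ 49.48°
|D| = √(200² + 117²) ≈ 231.71, ∠D ≈ 30.33°
|L| = 769.56 / 231.71 ≈ 3.3212
Gain = 20 log₁₀(3.3212) ≈ 10.43 dB
∠L = 49.48° − 30.33° = 19.15°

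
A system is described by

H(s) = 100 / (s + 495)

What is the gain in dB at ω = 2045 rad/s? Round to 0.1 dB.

Substitute s = j2045:
Numerator: 100 = 100 + j0
Denominator: (j2045) + 495 = 495 + j2045
|N| = √(100² + 0²) ≈ 100, ∠N ≈ 0.00°
|D| = √(495² + 2045²) ≈ 2104.1, ∠D ≈ 76.39°
|H| = 100 / 2104.1 ≈ 0.047526
Gain = 20 log₁₀(0.047526) ≈ -26.46 dB

-26.5 dB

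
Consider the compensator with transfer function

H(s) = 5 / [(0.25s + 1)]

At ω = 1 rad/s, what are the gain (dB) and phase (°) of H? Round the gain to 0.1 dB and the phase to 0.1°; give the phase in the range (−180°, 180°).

13.7 dB, -14.0°

At ω = 1 rad/s:
pole (1 + j1·0.25) = 1 + j0.25 → |·| ≈ 1.0308, ∠ ≈ 14.04°
|H| = 5 · 1 / (1.0308) ≈ 4.8506
Gain = 20 log₁₀(4.8506) ≈ 13.72 dB
∠H = (0°) − (14.04°) = -14.04°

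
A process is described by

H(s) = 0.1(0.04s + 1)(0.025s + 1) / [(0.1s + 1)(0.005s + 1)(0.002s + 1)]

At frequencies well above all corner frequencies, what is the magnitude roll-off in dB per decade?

-20 dB/decade

Each pole contributes −20 dB/decade at high frequency; each zero contributes +20 dB/decade.
Net: 2 zero(s) − 3 pole(s) → -20 dB/decade.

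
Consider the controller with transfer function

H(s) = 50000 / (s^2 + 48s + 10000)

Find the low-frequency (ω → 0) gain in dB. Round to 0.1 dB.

H(0) = 50000 / 10000 = 5
20 log₁₀(5) ≈ 13.98 dB

14.0 dB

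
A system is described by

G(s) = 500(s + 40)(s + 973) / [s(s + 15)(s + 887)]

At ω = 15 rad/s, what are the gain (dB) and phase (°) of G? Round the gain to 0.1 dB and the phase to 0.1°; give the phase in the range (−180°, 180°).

37.3 dB, -114.5°

At s = jω = j15:
zero (s+40): 40 + j15 → |·| = √(40²+15²) = √1825 ≈ 42.72, ∠ = arctan(15/40) ≈ 20.56°
zero (s+973): 973 + j15 → |·| = √(973²+15²) = √946954 ≈ 973.12, ∠ = arctan(15/973) ≈ 0.88°
pole (s+15): 15 + j15 → |·| = √(15²+15²) = √450 ≈ 21.213, ∠ = arctan(15/15) ≈ 45.00°
pole (s+887): 887 + j15 → |·| = √(887²+15²) = √786994 ≈ 887.13, ∠ = arctan(15/887) ≈ 0.97°
pole at origin: |s| = 15, ∠ = 90.00° (in denominator)
|G| = 500 · 41572 / 2.8228e+05 ≈ 73.636
Gain = 20 log₁₀(73.636) ≈ 37.34 dB
∠G = 21.44° − 135.97° = -114.53°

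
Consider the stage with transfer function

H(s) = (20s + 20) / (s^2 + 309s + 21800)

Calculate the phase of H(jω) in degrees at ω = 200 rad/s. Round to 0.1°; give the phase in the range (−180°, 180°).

Substitute s = j200:
Numerator: 20(j200) + 20 = 20 + j4000
Denominator: (j200)^2 + 309(j200) + 21800 = -18200 + j61800
|N| = √(20² + 4000²) ≈ 4000, ∠N ≈ 89.71°
|D| = √(18200² + 61800²) ≈ 64424, ∠D ≈ 106.41°
∠H = 89.71° − 106.41° = -16.70°

-16.7°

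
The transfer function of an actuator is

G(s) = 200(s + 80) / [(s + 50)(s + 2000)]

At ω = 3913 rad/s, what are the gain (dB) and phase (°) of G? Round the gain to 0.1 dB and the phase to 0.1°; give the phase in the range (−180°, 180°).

-26.8 dB, -63.4°

At s = jω = j3913:
zero (s+80): 80 + j3913 → |·| = √(80²+3913²) = √15317969 ≈ 3913.8, ∠ = arctan(3913/80) ≈ 88.83°
pole (s+50): 50 + j3913 → |·| = √(50²+3913²) = √15314069 ≈ 3913.3, ∠ = arctan(3913/50) ≈ 89.27°
pole (s+2000): 2000 + j3913 → |·| = √(2000²+3913²) = √19311569 ≈ 4394.5, ∠ = arctan(3913/2000) ≈ 62.93°
|G| = 200 · 3913.8 / 1.7197e+07 ≈ 0.045517
Gain = 20 log₁₀(0.045517) ≈ -26.84 dB
∠G = 88.83° − 152.20° = -63.37°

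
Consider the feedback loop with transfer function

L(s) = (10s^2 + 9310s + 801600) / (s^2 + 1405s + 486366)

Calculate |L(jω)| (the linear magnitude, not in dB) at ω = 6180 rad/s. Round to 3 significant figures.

9.96

Substitute s = j6180:
Numerator: 10(j6180)^2 + 9310(j6180) + 801600 = -381122400 + j57535800
Denominator: (j6180)^2 + 1405(j6180) + 486366 = -37706034 + j8682900
|N| = √(381122400² + 57535800²) ≈ 3.8544e+08, ∠N ≈ 171.42°
|D| = √(37706034² + 8682900²) ≈ 3.8693e+07, ∠D ≈ 167.03°
|L| = 3.8544e+08 / 3.8693e+07 ≈ 9.9615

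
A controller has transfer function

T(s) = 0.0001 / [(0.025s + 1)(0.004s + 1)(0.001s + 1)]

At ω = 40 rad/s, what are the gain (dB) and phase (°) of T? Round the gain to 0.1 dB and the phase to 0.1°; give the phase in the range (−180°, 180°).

At ω = 40 rad/s:
pole (1 + j40·0.025) = 1 + j1 → |·| ≈ 1.4142, ∠ ≈ 45.00°
pole (1 + j40·0.004) = 1 + j0.16 → |·| ≈ 1.0127, ∠ ≈ 9.09°
pole (1 + j40·0.001) = 1 + j0.04 → |·| ≈ 1.0008, ∠ ≈ 2.29°
|T| = 0.0001 · 1 / (1.4142 · 1.0127 · 1.0008) ≈ 6.9769e-05
Gain = 20 log₁₀(6.9769e-05) ≈ -83.13 dB
∠T = (0°) − (45.00° + 9.09° + 2.29°) = -56.38°

-83.1 dB, -56.4°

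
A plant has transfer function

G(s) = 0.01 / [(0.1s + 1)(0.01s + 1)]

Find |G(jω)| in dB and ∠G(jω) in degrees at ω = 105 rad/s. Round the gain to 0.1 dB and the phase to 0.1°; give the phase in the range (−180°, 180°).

-63.7 dB, -131.0°

At ω = 105 rad/s:
pole (1 + j105·0.1) = 1 + j10.5 → |·| ≈ 10.548, ∠ ≈ 84.56°
pole (1 + j105·0.01) = 1 + j1.05 → |·| ≈ 1.45, ∠ ≈ 46.40°
|G| = 0.01 · 1 / (10.548 · 1.45) ≈ 0.00065383
Gain = 20 log₁₀(0.00065383) ≈ -63.69 dB
∠G = (0°) − (84.56° + 46.40°) = -130.96°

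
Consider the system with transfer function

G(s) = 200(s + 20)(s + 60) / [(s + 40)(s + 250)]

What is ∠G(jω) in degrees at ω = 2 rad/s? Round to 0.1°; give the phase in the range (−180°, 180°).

At s = jω = j2:
zero (s+20): 20 + j2 → |·| = √(20²+2²) = √404 ≈ 20.1, ∠ = arctan(2/20) ≈ 5.71°
zero (s+60): 60 + j2 → |·| = √(60²+2²) = √3604 ≈ 60.033, ∠ = arctan(2/60) ≈ 1.91°
pole (s+40): 40 + j2 → |·| = √(40²+2²) = √1604 ≈ 40.05, ∠ = arctan(2/40) ≈ 2.86°
pole (s+250): 250 + j2 → |·| = √(250²+2²) = √62504 ≈ 250.01, ∠ = arctan(2/250) ≈ 0.46°
∠G = 7.62° − 3.32° = 4.30°

4.3°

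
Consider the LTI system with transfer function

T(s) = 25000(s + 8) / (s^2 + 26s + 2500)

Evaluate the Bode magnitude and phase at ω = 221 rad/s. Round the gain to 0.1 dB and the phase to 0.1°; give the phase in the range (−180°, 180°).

41.5 dB, -85.0°

At s = jω = j221:
zero (s+8): 8 + j221 → |·| = √(8²+221²) = √48905 ≈ 221.14, ∠ = arctan(221/8) ≈ 87.93°
quadratic: (j221)² + 26·j221 + 2500 = -46341 + j5746 → |·| ≈ 46696, ∠ ≈ 172.93°
|T| = 25000 · 221.14 / 46696 ≈ 118.39
Gain = 20 log₁₀(118.39) ≈ 41.47 dB
∠T = 87.93° − 172.93° = -85.00°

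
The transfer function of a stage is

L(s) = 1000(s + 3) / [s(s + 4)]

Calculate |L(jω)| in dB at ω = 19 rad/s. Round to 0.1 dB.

At s = jω = j19:
zero (s+3): 3 + j19 → |·| = √(3²+19²) = √370 ≈ 19.235, ∠ = arctan(19/3) ≈ 81.03°
pole (s+4): 4 + j19 → |·| = √(4²+19²) = √377 ≈ 19.416, ∠ = arctan(19/4) ≈ 78.11°
pole at origin: |s| = 19, ∠ = 90.00° (in denominator)
|L| = 1000 · 19.235 / 368.9 ≈ 52.142
Gain = 20 log₁₀(52.142) ≈ 34.34 dB

34.3 dB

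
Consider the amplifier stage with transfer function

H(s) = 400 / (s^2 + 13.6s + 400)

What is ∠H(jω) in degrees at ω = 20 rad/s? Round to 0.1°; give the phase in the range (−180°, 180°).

At s = jω = j20:
quadratic: (j20)² + 13.6·j20 + 400 = 0 + j272 → |·| ≈ 272, ∠ ≈ 90.00°
∠H = 0.00° − 90.00° = -90.00°

-90.0°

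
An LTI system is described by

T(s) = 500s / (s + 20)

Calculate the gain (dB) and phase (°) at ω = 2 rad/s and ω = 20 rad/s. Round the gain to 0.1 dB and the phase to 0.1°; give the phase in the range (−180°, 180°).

ω = 2: 33.9 dB, 84.3°; ω = 20: 51.0 dB, 45.0°

At s = jω = j2:
zero at origin: s = j2 → |·| = 2, ∠ = 90.00°
pole (s+20): 20 + j2 → |·| = √(20²+2²) = √404 ≈ 20.1, ∠ = arctan(2/20) ≈ 5.71°
|T| = 500 · 2 / 20.1 ≈ 49.751
Gain = 20 log₁₀(49.751) ≈ 33.94 dB
∠T = 90.00° − 5.71° = 84.29°

At s = jω = j20:
zero at origin: s = j20 → |·| = 20, ∠ = 90.00°
pole (s+20): 20 + j20 → |·| = √(20²+20²) = √800 ≈ 28.284, ∠ = arctan(20/20) ≈ 45.00°
|T| = 500 · 20 / 28.284 ≈ 353.56
Gain = 20 log₁₀(353.56) ≈ 50.97 dB
∠T = 90.00° − 45.00° = 45.00°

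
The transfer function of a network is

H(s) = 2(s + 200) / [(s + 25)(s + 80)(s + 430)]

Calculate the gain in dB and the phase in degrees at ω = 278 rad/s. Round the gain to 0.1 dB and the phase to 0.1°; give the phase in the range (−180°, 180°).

-95.6 dB, -137.4°

At s = jω = j278:
zero (s+200): 200 + j278 → |·| = √(200²+278²) = √117284 ≈ 342.47, ∠ = arctan(278/200) ≈ 54.27°
pole (s+25): 25 + j278 → |·| = √(25²+278²) = √77909 ≈ 279.12, ∠ = arctan(278/25) ≈ 84.86°
pole (s+80): 80 + j278 → |·| = √(80²+278²) = √83684 ≈ 289.28, ∠ = arctan(278/80) ≈ 73.95°
pole (s+430): 430 + j278 → |·| = √(430²+278²) = √262184 ≈ 512.04, ∠ = arctan(278/430) ≈ 32.88°
|H| = 2 · 342.47 / 4.1344e+07 ≈ 1.6567e-05
Gain = 20 log₁₀(1.6567e-05) ≈ -95.62 dB
∠H = 54.27° − 191.69° = -137.42°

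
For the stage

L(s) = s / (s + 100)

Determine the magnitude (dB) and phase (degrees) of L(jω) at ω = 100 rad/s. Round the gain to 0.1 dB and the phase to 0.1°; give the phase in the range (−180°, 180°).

-3.0 dB, 45.0°

At s = jω = j100:
zero at origin: s = j100 → |·| = 100, ∠ = 90.00°
pole (s+100): 100 + j100 → |·| = √(100²+100²) = √20000 ≈ 141.42, ∠ = arctan(100/100) ≈ 45.00°
|L| = 1 · 100 / 141.42 ≈ 0.70711
Gain = 20 log₁₀(0.70711) ≈ -3.01 dB
∠L = 90.00° − 45.00° = 45.00°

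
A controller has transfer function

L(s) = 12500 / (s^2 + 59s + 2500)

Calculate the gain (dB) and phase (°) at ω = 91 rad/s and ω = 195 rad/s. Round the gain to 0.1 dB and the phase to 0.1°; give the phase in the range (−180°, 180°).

ω = 91: 4.0 dB, -137.1°; ω = 195: -9.5 dB, -162.1°

At s = jω = j91:
quadratic: (j91)² + 59·j91 + 2500 = -5781 + j5369 → |·| ≈ 7889.6, ∠ ≈ 137.12°
|L| = 12500 / 7889.6 ≈ 1.5844
Gain = 20 log₁₀(1.5844) ≈ 4.00 dB
∠L = 0.00° − 137.12° = -137.12°

At s = jω = j195:
quadratic: (j195)² + 59·j195 + 2500 = -35525 + j11505 → |·| ≈ 37342, ∠ ≈ 162.06°
|L| = 12500 / 37342 ≈ 0.33474
Gain = 20 log₁₀(0.33474) ≈ -9.51 dB
∠L = 0.00° − 162.06° = -162.06°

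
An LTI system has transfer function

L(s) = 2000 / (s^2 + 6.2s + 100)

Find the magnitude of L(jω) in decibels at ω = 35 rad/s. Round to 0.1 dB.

At s = jω = j35:
quadratic: (j35)² + 6.2·j35 + 100 = -1125 + j217 → |·| ≈ 1145.7, ∠ ≈ 169.08°
|L| = 2000 / 1145.7 ≈ 1.7457
Gain = 20 log₁₀(1.7457) ≈ 4.84 dB

4.8 dB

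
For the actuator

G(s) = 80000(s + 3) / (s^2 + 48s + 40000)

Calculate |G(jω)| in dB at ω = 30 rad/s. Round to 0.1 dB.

35.8 dB

At s = jω = j30:
zero (s+3): 3 + j30 → |·| = √(3²+30²) = √909 ≈ 30.15, ∠ = arctan(30/3) ≈ 84.29°
quadratic: (j30)² + 48·j30 + 40000 = 39100 + j1440 → |·| ≈ 39127, ∠ ≈ 2.11°
|G| = 80000 · 30.15 / 39127 ≈ 61.645
Gain = 20 log₁₀(61.645) ≈ 35.80 dB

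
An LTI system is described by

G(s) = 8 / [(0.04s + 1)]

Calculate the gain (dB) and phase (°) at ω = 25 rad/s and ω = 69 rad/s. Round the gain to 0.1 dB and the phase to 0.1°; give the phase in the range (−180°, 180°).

At ω = 25 rad/s:
pole (1 + j25·0.04) = 1 + j1 → |·| ≈ 1.4142, ∠ ≈ 45.00°
|G| = 8 · 1 / (1.4142) ≈ 5.6569
Gain = 20 log₁₀(5.6569) ≈ 15.05 dB
∠G = (0°) − (45.00°) = -45.00°

At ω = 69 rad/s:
pole (1 + j69·0.04) = 1 + j2.76 → |·| ≈ 2.9356, ∠ ≈ 70.08°
|G| = 8 · 1 / (2.9356) ≈ 2.7252
Gain = 20 log₁₀(2.7252) ≈ 8.71 dB
∠G = (0°) − (70.08°) = -70.08°

ω = 25: 15.1 dB, -45.0°; ω = 69: 8.7 dB, -70.1°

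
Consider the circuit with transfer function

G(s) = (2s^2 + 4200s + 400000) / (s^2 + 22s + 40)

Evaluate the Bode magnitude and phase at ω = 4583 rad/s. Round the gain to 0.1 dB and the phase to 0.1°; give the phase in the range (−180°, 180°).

Substitute s = j4583:
Numerator: 2(j4583)^2 + 4200(j4583) + 400000 = -41607778 + j19248600
Denominator: (j4583)^2 + 22(j4583) + 40 = -21003849 + j100826
|N| = √(41607778² + 19248600²) ≈ 4.5844e+07, ∠N ≈ 155.17°
|D| = √(21003849² + 100826²) ≈ 2.1004e+07, ∠D ≈ 179.72°
|G| = 4.5844e+07 / 2.1004e+07 ≈ 2.1826
Gain = 20 log₁₀(2.1826) ≈ 6.78 dB
∠G = 155.17° − 179.72° = -24.55°

6.8 dB, -24.6°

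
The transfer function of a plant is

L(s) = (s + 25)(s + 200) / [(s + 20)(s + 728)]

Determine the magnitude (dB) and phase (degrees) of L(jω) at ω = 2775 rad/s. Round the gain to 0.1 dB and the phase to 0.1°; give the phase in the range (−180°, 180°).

-0.3 dB, 10.5°

At s = jω = j2775:
zero (s+25): 25 + j2775 → |·| = √(25²+2775²) = √7701250 ≈ 2775.1, ∠ = arctan(2775/25) ≈ 89.48°
zero (s+200): 200 + j2775 → |·| = √(200²+2775²) = √7740625 ≈ 2782.2, ∠ = arctan(2775/200) ≈ 85.88°
pole (s+20): 20 + j2775 → |·| = √(20²+2775²) = √7701025 ≈ 2775.1, ∠ = arctan(2775/20) ≈ 89.59°
pole (s+728): 728 + j2775 → |·| = √(728²+2775²) = √8230609 ≈ 2868.9, ∠ = arctan(2775/728) ≈ 75.30°
|L| = 1 · 7.7209e+06 / 7.9615e+06 ≈ 0.96978
Gain = 20 log₁₀(0.96978) ≈ -0.27 dB
∠L = 175.36° − 164.89° = 10.47°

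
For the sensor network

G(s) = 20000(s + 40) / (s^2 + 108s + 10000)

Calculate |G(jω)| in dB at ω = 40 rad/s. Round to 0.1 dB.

At s = jω = j40:
zero (s+40): 40 + j40 → |·| = √(40²+40²) = √3200 ≈ 56.569, ∠ = arctan(40/40) ≈ 45.00°
quadratic: (j40)² + 108·j40 + 10000 = 8400 + j4320 → |·| ≈ 9445.8, ∠ ≈ 27.22°
|G| = 20000 · 56.569 / 9445.8 ≈ 119.78
Gain = 20 log₁₀(119.78) ≈ 41.57 dB

41.6 dB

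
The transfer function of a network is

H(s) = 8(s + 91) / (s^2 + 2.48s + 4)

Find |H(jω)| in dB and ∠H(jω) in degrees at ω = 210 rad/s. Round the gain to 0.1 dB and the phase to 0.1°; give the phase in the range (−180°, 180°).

-27.6 dB, -112.8°

At s = jω = j210:
zero (s+91): 91 + j210 → |·| = √(91²+210²) = √52381 ≈ 228.87, ∠ = arctan(210/91) ≈ 66.57°
quadratic: (j210)² + 2.48·j210 + 4 = -44096 + j520.8 → |·| ≈ 44099, ∠ ≈ 179.32°
|H| = 8 · 228.87 / 44099 ≈ 0.041519
Gain = 20 log₁₀(0.041519) ≈ -27.64 dB
∠H = 66.57° − 179.32° = -112.75°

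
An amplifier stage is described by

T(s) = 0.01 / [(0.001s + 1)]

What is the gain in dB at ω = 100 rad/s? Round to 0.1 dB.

At ω = 100 rad/s:
pole (1 + j100·0.001) = 1 + j0.1 → |·| ≈ 1.005, ∠ ≈ 5.71°
|T| = 0.01 · 1 / (1.005) ≈ 0.0099502
Gain = 20 log₁₀(0.0099502) ≈ -40.04 dB

-40.0 dB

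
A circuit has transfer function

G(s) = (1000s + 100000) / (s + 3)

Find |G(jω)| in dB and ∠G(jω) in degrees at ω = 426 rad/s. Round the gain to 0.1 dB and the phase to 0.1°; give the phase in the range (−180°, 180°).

Substitute s = j426:
Numerator: 1000(j426) + 100000 = 100000 + j426000
Denominator: (j426) + 3 = 3 + j426
|N| = √(100000² + 426000²) ≈ 4.3758e+05, ∠N ≈ 76.79°
|D| = √(3² + 426²) ≈ 426.01, ∠D ≈ 89.60°
|G| = 4.3758e+05 / 426.01 ≈ 1027.2
Gain = 20 log₁₀(1027.2) ≈ 60.23 dB
∠G = 76.79° − 89.60° = -12.81°

60.2 dB, -12.8°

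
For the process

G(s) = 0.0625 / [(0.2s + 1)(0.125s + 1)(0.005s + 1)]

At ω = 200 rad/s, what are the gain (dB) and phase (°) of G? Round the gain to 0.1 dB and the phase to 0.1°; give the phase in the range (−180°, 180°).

-87.1 dB, 138.7°

At ω = 200 rad/s:
pole (1 + j200·0.2) = 1 + j40 → |·| ≈ 40.012, ∠ ≈ 88.57°
pole (1 + j200·0.125) = 1 + j25 → |·| ≈ 25.02, ∠ ≈ 87.71°
pole (1 + j200·0.005) = 1 + j1 → |·| ≈ 1.4142, ∠ ≈ 45.00°
|G| = 0.0625 · 1 / (40.012 · 25.02 · 1.4142) ≈ 4.4146e-05
Gain = 20 log₁₀(4.4146e-05) ≈ -87.10 dB
∠G = (0°) − (88.57° + 87.71° + 45.00°) = -221.28° ≡ 138.72° (principal value)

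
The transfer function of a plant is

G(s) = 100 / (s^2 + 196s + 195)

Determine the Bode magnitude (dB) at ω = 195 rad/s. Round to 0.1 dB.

-54.6 dB

Substitute s = j195:
Numerator: 100 = 100 + j0
Denominator: (j195)^2 + 196(j195) + 195 = -37830 + j38220
|N| = √(100² + 0²) ≈ 100, ∠N ≈ 0.00°
|D| = √(37830² + 38220²) ≈ 53776, ∠D ≈ 134.71°
|G| = 100 / 53776 ≈ 0.0018596
Gain = 20 log₁₀(0.0018596) ≈ -54.61 dB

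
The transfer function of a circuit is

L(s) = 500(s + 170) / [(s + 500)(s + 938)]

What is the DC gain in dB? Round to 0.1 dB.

-14.8 dB

L(0) = 500·170 / (500·938) ≈ 0.18124
20 log₁₀(0.18124) ≈ -14.83 dB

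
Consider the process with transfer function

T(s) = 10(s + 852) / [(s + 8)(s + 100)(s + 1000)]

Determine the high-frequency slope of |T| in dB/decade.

Each pole contributes −20 dB/decade at high frequency; each zero contributes +20 dB/decade.
Net: 1 zero(s) − 3 pole(s) → -40 dB/decade.

-40 dB/decade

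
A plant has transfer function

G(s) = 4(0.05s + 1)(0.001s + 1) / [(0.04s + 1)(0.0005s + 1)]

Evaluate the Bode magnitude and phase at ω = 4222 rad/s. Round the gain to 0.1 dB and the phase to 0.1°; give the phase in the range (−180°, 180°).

At ω = 4222 rad/s:
zero (1 + j4222·0.05) = 1 + j211.1 → |·| ≈ 211.1, ∠ ≈ 89.73°
zero (1 + j4222·0.001) = 1 + j4.222 → |·| ≈ 4.3388, ∠ ≈ 76.67°
pole (1 + j4222·0.04) = 1 + j168.88 → |·| ≈ 168.88, ∠ ≈ 89.66°
pole (1 + j4222·0.0005) = 1 + j2.111 → |·| ≈ 2.3359, ∠ ≈ 64.65°
|G| = 4 · 211.1 · 4.3388 / (168.88 · 2.3359) ≈ 9.2872
Gain = 20 log₁₀(9.2872) ≈ 19.36 dB
∠G = (89.73° + 76.67°) − (89.66° + 64.65°) = 12.09°

19.4 dB, 12.1°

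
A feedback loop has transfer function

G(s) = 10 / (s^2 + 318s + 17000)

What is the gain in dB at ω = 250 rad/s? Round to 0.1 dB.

Substitute s = j250:
Numerator: 10 = 10 + j0
Denominator: (j250)^2 + 318(j250) + 17000 = -45500 + j79500
|N| = √(10² + 0²) ≈ 10, ∠N ≈ 0.00°
|D| = √(45500² + 79500²) ≈ 91600, ∠D ≈ 119.78°
|G| = 10 / 91600 ≈ 0.00010917
Gain = 20 log₁₀(0.00010917) ≈ -79.24 dB

-79.2 dB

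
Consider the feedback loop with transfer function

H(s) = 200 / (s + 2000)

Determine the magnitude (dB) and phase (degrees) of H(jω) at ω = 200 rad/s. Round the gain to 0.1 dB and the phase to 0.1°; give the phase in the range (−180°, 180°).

-20.0 dB, -5.7°

Substitute s = j200:
Numerator: 200 = 200 + j0
Denominator: (j200) + 2000 = 2000 + j200
|N| = √(200² + 0²) ≈ 200, ∠N ≈ 0.00°
|D| = √(2000² + 200²) ≈ 2010, ∠D ≈ 5.71°
|H| = 200 / 2010 ≈ 0.099502
Gain = 20 log₁₀(0.099502) ≈ -20.04 dB
∠H = 0.00° − 5.71° = -5.71°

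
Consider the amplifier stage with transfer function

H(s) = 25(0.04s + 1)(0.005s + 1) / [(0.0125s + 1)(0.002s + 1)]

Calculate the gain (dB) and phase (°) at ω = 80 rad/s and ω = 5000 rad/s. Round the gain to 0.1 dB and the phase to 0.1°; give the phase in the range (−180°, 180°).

At ω = 80 rad/s:
zero (1 + j80·0.04) = 1 + j3.2 → |·| ≈ 3.3526, ∠ ≈ 72.65°
zero (1 + j80·0.005) = 1 + j0.4 → |·| ≈ 1.077, ∠ ≈ 21.80°
pole (1 + j80·0.0125) = 1 + j1 → |·| ≈ 1.4142, ∠ ≈ 45.00°
pole (1 + j80·0.002) = 1 + j0.16 → |·| ≈ 1.0127, ∠ ≈ 9.09°
|H| = 25 · 3.3526 · 1.077 / (1.4142 · 1.0127) ≈ 63.03
Gain = 20 log₁₀(63.03) ≈ 35.99 dB
∠H = (72.65° + 21.80°) − (45.00° + 9.09°) = 40.36°

At ω = 5000 rad/s:
zero (1 + j5000·0.04) = 1 + j200 → |·| ≈ 200, ∠ ≈ 89.71°
zero (1 + j5000·0.005) = 1 + j25 → |·| ≈ 25.02, ∠ ≈ 87.71°
pole (1 + j5000·0.0125) = 1 + j62.5 → |·| ≈ 62.508, ∠ ≈ 89.08°
pole (1 + j5000·0.002) = 1 + j10 → |·| ≈ 10.05, ∠ ≈ 84.29°
|H| = 25 · 200 · 25.02 / (62.508 · 10.05) ≈ 199.14
Gain = 20 log₁₀(199.14) ≈ 45.98 dB
∠H = (89.71° + 87.71°) − (89.08° + 84.29°) = 4.05°

ω = 80: 36.0 dB, 40.4°; ω = 5000: 46.0 dB, 4.1°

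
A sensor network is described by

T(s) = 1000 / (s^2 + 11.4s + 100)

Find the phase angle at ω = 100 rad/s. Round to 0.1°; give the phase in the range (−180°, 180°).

At s = jω = j100:
quadratic: (j100)² + 11.4·j100 + 100 = -9900 + j1140 → |·| ≈ 9965.4, ∠ ≈ 173.43°
∠T = 0.00° − 173.43° = -173.43°

-173.4°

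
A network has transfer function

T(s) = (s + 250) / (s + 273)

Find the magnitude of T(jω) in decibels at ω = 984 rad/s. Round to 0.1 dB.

Substitute s = j984:
Numerator: (j984) + 250 = 250 + j984
Denominator: (j984) + 273 = 273 + j984
|N| = √(250² + 984²) ≈ 1015.3, ∠N ≈ 75.74°
|D| = √(273² + 984²) ≈ 1021.2, ∠D ≈ 74.49°
|T| = 1015.3 / 1021.2 ≈ 0.99422
Gain = 20 log₁₀(0.99422) ≈ -0.05 dB

-0.1 dB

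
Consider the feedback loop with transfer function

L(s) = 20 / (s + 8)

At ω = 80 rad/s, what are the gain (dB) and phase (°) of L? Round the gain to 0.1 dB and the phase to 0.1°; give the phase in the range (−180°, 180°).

-12.1 dB, -84.3°

Substitute s = j80:
Numerator: 20 = 20 + j0
Denominator: (j80) + 8 = 8 + j80
|N| = √(20² + 0²) ≈ 20, ∠N ≈ 0.00°
|D| = √(8² + 80²) ≈ 80.399, ∠D ≈ 84.29°
|L| = 20 / 80.399 ≈ 0.24876
Gain = 20 log₁₀(0.24876) ≈ -12.08 dB
∠L = 0.00° − 84.29° = -84.29°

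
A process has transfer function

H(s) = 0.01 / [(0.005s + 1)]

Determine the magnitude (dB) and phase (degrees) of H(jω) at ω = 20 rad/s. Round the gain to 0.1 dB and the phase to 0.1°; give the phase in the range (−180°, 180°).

-40.0 dB, -5.7°

At ω = 20 rad/s:
pole (1 + j20·0.005) = 1 + j0.1 → |·| ≈ 1.005, ∠ ≈ 5.71°
|H| = 0.01 · 1 / (1.005) ≈ 0.0099502
Gain = 20 log₁₀(0.0099502) ≈ -40.04 dB
∠H = (0°) − (5.71°) = -5.71°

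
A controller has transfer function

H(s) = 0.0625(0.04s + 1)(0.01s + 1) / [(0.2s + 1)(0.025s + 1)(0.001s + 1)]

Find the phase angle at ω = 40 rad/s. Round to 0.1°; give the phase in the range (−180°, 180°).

At ω = 40 rad/s:
zero (1 + j40·0.04) = 1 + j1.6 → |·| ≈ 1.8868, ∠ ≈ 57.99°
zero (1 + j40·0.01) = 1 + j0.4 → |·| ≈ 1.077, ∠ ≈ 21.80°
pole (1 + j40·0.2) = 1 + j8 → |·| ≈ 8.0623, ∠ ≈ 82.87°
pole (1 + j40·0.025) = 1 + j1 → |·| ≈ 1.4142, ∠ ≈ 45.00°
pole (1 + j40·0.001) = 1 + j0.04 → |·| ≈ 1.0008, ∠ ≈ 2.29°
∠H = (57.99° + 21.80°) − (82.87° + 45.00° + 2.29°) = -50.37°

-50.4°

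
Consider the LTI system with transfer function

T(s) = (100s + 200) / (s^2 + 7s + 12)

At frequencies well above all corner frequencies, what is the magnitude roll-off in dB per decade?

Each pole contributes −20 dB/decade at high frequency; each zero contributes +20 dB/decade.
Net: 1 zero(s) − 2 pole(s) → -20 dB/decade.

-20 dB/decade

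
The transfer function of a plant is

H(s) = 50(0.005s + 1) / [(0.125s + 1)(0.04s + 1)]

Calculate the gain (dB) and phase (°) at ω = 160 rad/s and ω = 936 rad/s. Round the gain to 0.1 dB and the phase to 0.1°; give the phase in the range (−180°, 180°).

At ω = 160 rad/s:
zero (1 + j160·0.005) = 1 + j0.8 → |·| ≈ 1.2806, ∠ ≈ 38.66°
pole (1 + j160·0.125) = 1 + j20 → |·| ≈ 20.025, ∠ ≈ 87.14°
pole (1 + j160·0.04) = 1 + j6.4 → |·| ≈ 6.4777, ∠ ≈ 81.12°
|H| = 50 · 1.2806 / (20.025 · 6.4777) ≈ 0.49362
Gain = 20 log₁₀(0.49362) ≈ -6.13 dB
∠H = (38.66°) − (87.14° + 81.12°) = -129.60°

At ω = 936 rad/s:
zero (1 + j936·0.005) = 1 + j4.68 → |·| ≈ 4.7856, ∠ ≈ 77.94°
pole (1 + j936·0.125) = 1 + j117 → |·| ≈ 117, ∠ ≈ 89.51°
pole (1 + j936·0.04) = 1 + j37.44 → |·| ≈ 37.453, ∠ ≈ 88.47°
|H| = 50 · 4.7856 / (117 · 37.453) ≈ 0.054605
Gain = 20 log₁₀(0.054605) ≈ -25.26 dB
∠H = (77.94°) − (89.51° + 88.47°) = -100.04°

ω = 160: -6.1 dB, -129.6°; ω = 936: -25.3 dB, -100.0°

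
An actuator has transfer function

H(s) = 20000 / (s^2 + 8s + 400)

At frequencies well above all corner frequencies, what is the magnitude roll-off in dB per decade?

-40 dB/decade

Each pole contributes −20 dB/decade at high frequency; each zero contributes +20 dB/decade.
Net: 0 zero(s) − 2 pole(s) → -40 dB/decade.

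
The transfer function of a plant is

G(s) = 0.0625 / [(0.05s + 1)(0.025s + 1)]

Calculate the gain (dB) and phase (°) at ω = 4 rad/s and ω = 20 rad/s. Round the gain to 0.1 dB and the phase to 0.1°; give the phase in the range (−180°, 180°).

At ω = 4 rad/s:
pole (1 + j4·0.05) = 1 + j0.2 → |·| ≈ 1.0198, ∠ ≈ 11.31°
pole (1 + j4·0.025) = 1 + j0.1 → |·| ≈ 1.005, ∠ ≈ 5.71°
|G| = 0.0625 · 1 / (1.0198 · 1.005) ≈ 0.060982
Gain = 20 log₁₀(0.060982) ≈ -24.30 dB
∠G = (0°) − (11.31° + 5.71°) = -17.02°

At ω = 20 rad/s:
pole (1 + j20·0.05) = 1 + j1 → |·| ≈ 1.4142, ∠ ≈ 45.00°
pole (1 + j20·0.025) = 1 + j0.5 → |·| ≈ 1.118, ∠ ≈ 26.57°
|G| = 0.0625 · 1 / (1.4142 · 1.118) ≈ 0.03953
Gain = 20 log₁₀(0.03953) ≈ -28.06 dB
∠G = (0°) − (45.00° + 26.57°) = -71.57°

ω = 4: -24.3 dB, -17.0°; ω = 20: -28.1 dB, -71.6°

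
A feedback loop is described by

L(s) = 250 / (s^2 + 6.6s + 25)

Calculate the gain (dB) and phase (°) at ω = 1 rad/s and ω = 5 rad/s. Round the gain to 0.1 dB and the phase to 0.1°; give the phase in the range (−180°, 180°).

ω = 1: 20.0 dB, -15.4°; ω = 5: 17.6 dB, -90.0°

At s = jω = j1:
quadratic: (j1)² + 6.6·j1 + 25 = 24 + j6.6 → |·| ≈ 24.891, ∠ ≈ 15.38°
|L| = 250 / 24.891 ≈ 10.044
Gain = 20 log₁₀(10.044) ≈ 20.04 dB
∠L = 0.00° − 15.38° = -15.38°

At s = jω = j5:
quadratic: (j5)² + 6.6·j5 + 25 = 0 + j33 → |·| ≈ 33, ∠ ≈ 90.00°
|L| = 250 / 33 ≈ 7.5758
Gain = 20 log₁₀(7.5758) ≈ 17.59 dB
∠L = 0.00° − 90.00° = -90.00°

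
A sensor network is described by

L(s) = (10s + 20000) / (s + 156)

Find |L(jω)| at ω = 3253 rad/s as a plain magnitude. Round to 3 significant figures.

Substitute s = j3253:
Numerator: 10(j3253) + 20000 = 20000 + j32530
Denominator: (j3253) + 156 = 156 + j3253
|N| = √(20000² + 32530²) ≈ 38186, ∠N ≈ 58.42°
|D| = √(156² + 3253²) ≈ 3256.7, ∠D ≈ 87.25°
|L| = 38186 / 3256.7 ≈ 11.725

11.7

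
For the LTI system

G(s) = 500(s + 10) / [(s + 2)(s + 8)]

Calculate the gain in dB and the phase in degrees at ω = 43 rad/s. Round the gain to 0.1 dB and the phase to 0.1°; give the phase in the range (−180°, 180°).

21.4 dB, -89.9°

At s = jω = j43:
zero (s+10): 10 + j43 → |·| = √(10²+43²) = √1949 ≈ 44.147, ∠ = arctan(43/10) ≈ 76.91°
pole (s+2): 2 + j43 → |·| = √(2²+43²) = √1853 ≈ 43.046, ∠ = arctan(43/2) ≈ 87.34°
pole (s+8): 8 + j43 → |·| = √(8²+43²) = √1913 ≈ 43.738, ∠ = arctan(43/8) ≈ 79.46°
|G| = 500 · 44.147 / 1882.7 ≈ 11.724
Gain = 20 log₁₀(11.724) ≈ 21.38 dB
∠G = 76.91° − 166.80° = -89.89°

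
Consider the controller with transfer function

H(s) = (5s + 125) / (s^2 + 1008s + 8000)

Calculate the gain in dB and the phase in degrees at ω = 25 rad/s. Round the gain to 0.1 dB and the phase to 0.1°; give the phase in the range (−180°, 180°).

Substitute s = j25:
Numerator: 5(j25) + 125 = 125 + j125
Denominator: (j25)^2 + 1008(j25) + 8000 = 7375 + j25200
|N| = √(125² + 125²) ≈ 176.78, ∠N ≈ 45.00°
|D| = √(7375² + 25200²) ≈ 26257, ∠D ≈ 73.69°
|H| = 176.78 / 26257 ≈ 0.0067327
Gain = 20 log₁₀(0.0067327) ≈ -43.44 dB
∠H = 45.00° − 73.69° = -28.69°

-43.4 dB, -28.7°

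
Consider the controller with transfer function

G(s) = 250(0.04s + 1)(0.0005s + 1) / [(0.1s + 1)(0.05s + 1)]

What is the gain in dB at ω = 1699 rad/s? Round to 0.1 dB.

At ω = 1699 rad/s:
zero (1 + j1699·0.04) = 1 + j67.96 → |·| ≈ 67.967, ∠ ≈ 89.16°
zero (1 + j1699·0.0005) = 1 + j0.8495 → |·| ≈ 1.3121, ∠ ≈ 40.35°
pole (1 + j1699·0.1) = 1 + j169.9 → |·| ≈ 169.9, ∠ ≈ 89.66°
pole (1 + j1699·0.05) = 1 + j84.95 → |·| ≈ 84.956, ∠ ≈ 89.33°
|G| = 250 · 67.967 · 1.3121 / (169.9 · 84.956) ≈ 1.5446
Gain = 20 log₁₀(1.5446) ≈ 3.78 dB

3.8 dB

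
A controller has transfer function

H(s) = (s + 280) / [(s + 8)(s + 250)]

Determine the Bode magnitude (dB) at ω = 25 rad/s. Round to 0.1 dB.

At s = jω = j25:
zero (s+280): 280 + j25 → |·| = √(280²+25²) = √79025 ≈ 281.11, ∠ = arctan(25/280) ≈ 5.10°
pole (s+8): 8 + j25 → |·| = √(8²+25²) = √689 ≈ 26.249, ∠ = arctan(25/8) ≈ 72.26°
pole (s+250): 250 + j25 → |·| = √(250²+25²) = √63125 ≈ 251.25, ∠ = arctan(25/250) ≈ 5.71°
|H| = 1 · 281.11 / 6595.1 ≈ 0.042624
Gain = 20 log₁₀(0.042624) ≈ -27.41 dB

-27.4 dB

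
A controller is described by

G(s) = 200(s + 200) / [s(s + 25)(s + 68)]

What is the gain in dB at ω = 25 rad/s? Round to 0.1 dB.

At s = jω = j25:
zero (s+200): 200 + j25 → |·| = √(200²+25²) = √40625 ≈ 201.56, ∠ = arctan(25/200) ≈ 7.13°
pole (s+25): 25 + j25 → |·| = √(25²+25²) = √1250 ≈ 35.355, ∠ = arctan(25/25) ≈ 45.00°
pole (s+68): 68 + j25 → |·| = √(68²+25²) = √5249 ≈ 72.45, ∠ = arctan(25/68) ≈ 20.19°
pole at origin: |s| = 25, ∠ = 90.00° (in denominator)
|G| = 200 · 201.56 / 64037 ≈ 0.62951
Gain = 20 log₁₀(0.62951) ≈ -4.02 dB

-4.0 dB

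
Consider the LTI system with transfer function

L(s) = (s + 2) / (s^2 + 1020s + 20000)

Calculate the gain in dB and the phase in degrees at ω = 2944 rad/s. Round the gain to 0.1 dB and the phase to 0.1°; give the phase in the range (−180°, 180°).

-69.9 dB, -70.9°

Substitute s = j2944:
Numerator: (j2944) + 2 = 2 + j2944
Denominator: (j2944)^2 + 1020(j2944) + 20000 = -8647136 + j3002880
|N| = √(2² + 2944²) ≈ 2944, ∠N ≈ 89.96°
|D| = √(8647136² + 3002880²) ≈ 9.1537e+06, ∠D ≈ 160.85°
|L| = 2944 / 9.1537e+06 ≈ 0.00032162
Gain = 20 log₁₀(0.00032162) ≈ -69.85 dB
∠L = 89.96° − 160.85° = -70.89°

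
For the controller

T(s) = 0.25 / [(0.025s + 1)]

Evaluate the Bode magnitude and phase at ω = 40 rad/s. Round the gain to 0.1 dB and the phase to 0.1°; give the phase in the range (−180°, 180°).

-15.1 dB, -45.0°

At ω = 40 rad/s:
pole (1 + j40·0.025) = 1 + j1 → |·| ≈ 1.4142, ∠ ≈ 45.00°
|T| = 0.25 · 1 / (1.4142) ≈ 0.17678
Gain = 20 log₁₀(0.17678) ≈ -15.05 dB
∠T = (0°) − (45.00°) = -45.00°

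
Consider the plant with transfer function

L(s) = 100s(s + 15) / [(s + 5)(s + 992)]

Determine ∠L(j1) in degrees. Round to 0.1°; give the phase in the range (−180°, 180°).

At s = jω = j1:
zero (s+15): 15 + j1 → |·| = √(15²+1²) = √226 ≈ 15.033, ∠ = arctan(1/15) ≈ 3.81°
zero at origin: s = j1 → |·| = 1, ∠ = 90.00°
pole (s+5): 5 + j1 → |·| = √(5²+1²) = √26 ≈ 5.099, ∠ = arctan(1/5) ≈ 11.31°
pole (s+992): 992 + j1 → |·| = √(992²+1²) = √984065 ≈ 992, ∠ = arctan(1/992) ≈ 0.06°
∠L = 93.81° − 11.37° = 82.44°

82.4°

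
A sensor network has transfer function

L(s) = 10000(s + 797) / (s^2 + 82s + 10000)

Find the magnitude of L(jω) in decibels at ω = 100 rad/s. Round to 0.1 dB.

59.8 dB

At s = jω = j100:
zero (s+797): 797 + j100 → |·| = √(797²+100²) = √645209 ≈ 803.25, ∠ = arctan(100/797) ≈ 7.15°
quadratic: (j100)² + 82·j100 + 10000 = 0 + j8200 → |·| ≈ 8200, ∠ ≈ 90.00°
|L| = 10000 · 803.25 / 8200 ≈ 979.57
Gain = 20 log₁₀(979.57) ≈ 59.82 dB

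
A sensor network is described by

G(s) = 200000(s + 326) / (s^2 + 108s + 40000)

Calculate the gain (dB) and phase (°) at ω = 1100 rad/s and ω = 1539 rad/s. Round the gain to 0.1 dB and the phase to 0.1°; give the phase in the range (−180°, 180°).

At s = jω = j1100:
zero (s+326): 326 + j1100 → |·| = √(326²+1100²) = √1316276 ≈ 1147.3, ∠ = arctan(1100/326) ≈ 73.49°
quadratic: (j1100)² + 108·j1100 + 40000 = -1170000 + j118800 → |·| ≈ 1.176e+06, ∠ ≈ 174.20°
|G| = 200000 · 1147.3 / 1.176e+06 ≈ 195.12
Gain = 20 log₁₀(195.12) ≈ 45.81 dB
∠G = 73.49° − 174.20° = -100.71°

At s = jω = j1539:
zero (s+326): 326 + j1539 → |·| = √(326²+1539²) = √2474797 ≈ 1573.1, ∠ = arctan(1539/326) ≈ 78.04°
quadratic: (j1539)² + 108·j1539 + 40000 = -2328521 + j166212 → |·| ≈ 2.3344e+06, ∠ ≈ 175.92°
|G| = 200000 · 1573.1 / 2.3344e+06 ≈ 134.78
Gain = 20 log₁₀(134.78) ≈ 42.59 dB
∠G = 78.04° − 175.92° = -97.88°

ω = 1100: 45.8 dB, -100.7°; ω = 1539: 42.6 dB, -97.9°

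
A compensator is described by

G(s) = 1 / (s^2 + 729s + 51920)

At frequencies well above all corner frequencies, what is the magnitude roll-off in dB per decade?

-40 dB/decade

Each pole contributes −20 dB/decade at high frequency; each zero contributes +20 dB/decade.
Net: 0 zero(s) − 2 pole(s) → -40 dB/decade.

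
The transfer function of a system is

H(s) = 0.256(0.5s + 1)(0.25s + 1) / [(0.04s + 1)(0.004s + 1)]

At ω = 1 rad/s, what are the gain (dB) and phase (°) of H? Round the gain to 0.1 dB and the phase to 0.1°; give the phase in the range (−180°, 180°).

At ω = 1 rad/s:
zero (1 + j1·0.5) = 1 + j0.5 → |·| ≈ 1.118, ∠ ≈ 26.57°
zero (1 + j1·0.25) = 1 + j0.25 → |·| ≈ 1.0308, ∠ ≈ 14.04°
pole (1 + j1·0.04) = 1 + j0.04 → |·| ≈ 1.0008, ∠ ≈ 2.29°
pole (1 + j1·0.004) = 1 + j0.004 → |·| ≈ 1, ∠ ≈ 0.23°
|H| = 0.256 · 1.118 · 1.0308 / (1.0008 · 1) ≈ 0.29479
Gain = 20 log₁₀(0.29479) ≈ -10.61 dB
∠H = (26.57° + 14.04°) − (2.29° + 0.23°) = 38.09°

-10.6 dB, 38.1°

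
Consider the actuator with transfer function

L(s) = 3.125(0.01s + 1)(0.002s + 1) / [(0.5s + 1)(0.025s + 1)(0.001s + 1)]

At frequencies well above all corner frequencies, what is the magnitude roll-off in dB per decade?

-20 dB/decade

Each pole contributes −20 dB/decade at high frequency; each zero contributes +20 dB/decade.
Net: 2 zero(s) − 3 pole(s) → -20 dB/decade.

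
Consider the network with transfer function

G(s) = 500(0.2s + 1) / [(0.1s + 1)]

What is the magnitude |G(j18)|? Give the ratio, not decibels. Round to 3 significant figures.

At ω = 18 rad/s:
zero (1 + j18·0.2) = 1 + j3.6 → |·| ≈ 3.7363, ∠ ≈ 74.48°
pole (1 + j18·0.1) = 1 + j1.8 → |·| ≈ 2.0591, ∠ ≈ 60.95°
|G| = 500 · 3.7363 / (2.0591) ≈ 907.27

907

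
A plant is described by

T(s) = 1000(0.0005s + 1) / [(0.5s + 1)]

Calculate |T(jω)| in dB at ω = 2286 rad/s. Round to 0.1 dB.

2.5 dB

At ω = 2286 rad/s:
zero (1 + j2286·0.0005) = 1 + j1.143 → |·| ≈ 1.5187, ∠ ≈ 48.82°
pole (1 + j2286·0.5) = 1 + j1143 → |·| ≈ 1143, ∠ ≈ 89.95°
|T| = 1000 · 1.5187 / (1143) ≈ 1.3287
Gain = 20 log₁₀(1.3287) ≈ 2.47 dB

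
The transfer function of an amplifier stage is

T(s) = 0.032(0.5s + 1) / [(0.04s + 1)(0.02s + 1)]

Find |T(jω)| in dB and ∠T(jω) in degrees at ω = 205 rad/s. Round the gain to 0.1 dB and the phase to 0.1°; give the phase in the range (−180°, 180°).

-20.5 dB, -69.9°

At ω = 205 rad/s:
zero (1 + j205·0.5) = 1 + j102.5 → |·| ≈ 102.5, ∠ ≈ 89.44°
pole (1 + j205·0.04) = 1 + j8.2 → |·| ≈ 8.2608, ∠ ≈ 83.05°
pole (1 + j205·0.02) = 1 + j4.1 → |·| ≈ 4.2202, ∠ ≈ 76.29°
|T| = 0.032 · 102.5 / (8.2608 · 4.2202) ≈ 0.094085
Gain = 20 log₁₀(0.094085) ≈ -20.53 dB
∠T = (89.44°) − (83.05° + 76.29°) = -69.90°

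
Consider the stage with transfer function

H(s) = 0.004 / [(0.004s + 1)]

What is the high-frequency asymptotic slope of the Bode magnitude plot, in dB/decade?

Each pole contributes −20 dB/decade at high frequency; each zero contributes +20 dB/decade.
Net: 0 zero(s) − 1 pole(s) → -20 dB/decade.

-20 dB/decade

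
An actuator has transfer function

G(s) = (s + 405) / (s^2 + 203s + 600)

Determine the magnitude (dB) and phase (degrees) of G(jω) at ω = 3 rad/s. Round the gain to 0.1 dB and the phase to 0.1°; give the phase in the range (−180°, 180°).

-6.4 dB, -45.4°

Substitute s = j3:
Numerator: (j3) + 405 = 405 + j3
Denominator: (j3)^2 + 203(j3) + 600 = 591 + j609
|N| = √(405² + 3²) ≈ 405.01, ∠N ≈ 0.42°
|D| = √(591² + 609²) ≈ 848.62, ∠D ≈ 45.86°
|G| = 405.01 / 848.62 ≈ 0.47726
Gain = 20 log₁₀(0.47726) ≈ -6.42 dB
∠G = 0.42° − 45.86° = -45.44°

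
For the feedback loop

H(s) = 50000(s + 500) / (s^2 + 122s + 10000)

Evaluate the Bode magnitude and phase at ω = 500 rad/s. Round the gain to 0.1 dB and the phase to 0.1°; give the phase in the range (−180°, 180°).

At s = jω = j500:
zero (s+500): 500 + j500 → |·| = √(500²+500²) = √500000 ≈ 707.11, ∠ = arctan(500/500) ≈ 45.00°
quadratic: (j500)² + 122·j500 + 10000 = -240000 + j61000 → |·| ≈ 2.4763e+05, ∠ ≈ 165.74°
|H| = 50000 · 707.11 / 2.4763e+05 ≈ 142.78
Gain = 20 log₁₀(142.78) ≈ 43.09 dB
∠H = 45.00° − 165.74° = -120.74°

43.1 dB, -120.7°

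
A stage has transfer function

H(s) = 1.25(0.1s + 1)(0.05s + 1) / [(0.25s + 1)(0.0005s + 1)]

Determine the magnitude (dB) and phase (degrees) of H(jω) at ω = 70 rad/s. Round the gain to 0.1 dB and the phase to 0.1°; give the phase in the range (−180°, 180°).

5.3 dB, 67.2°

At ω = 70 rad/s:
zero (1 + j70·0.1) = 1 + j7 → |·| ≈ 7.0711, ∠ ≈ 81.87°
zero (1 + j70·0.05) = 1 + j3.5 → |·| ≈ 3.6401, ∠ ≈ 74.05°
pole (1 + j70·0.25) = 1 + j17.5 → |·| ≈ 17.529, ∠ ≈ 86.73°
pole (1 + j70·0.0005) = 1 + j0.035 → |·| ≈ 1.0006, ∠ ≈ 2.00°
|H| = 1.25 · 7.0711 · 3.6401 / (17.529 · 1.0006) ≈ 1.8344
Gain = 20 log₁₀(1.8344) ≈ 5.27 dB
∠H = (81.87° + 74.05°) − (86.73° + 2.00°) = 67.19°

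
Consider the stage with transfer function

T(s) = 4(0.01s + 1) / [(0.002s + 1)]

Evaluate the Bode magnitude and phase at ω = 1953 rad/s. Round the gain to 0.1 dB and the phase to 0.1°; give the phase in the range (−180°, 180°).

At ω = 1953 rad/s:
zero (1 + j1953·0.01) = 1 + j19.53 → |·| ≈ 19.556, ∠ ≈ 87.07°
pole (1 + j1953·0.002) = 1 + j3.906 → |·| ≈ 4.032, ∠ ≈ 75.64°
|T| = 4 · 19.556 / (4.032) ≈ 19.401
Gain = 20 log₁₀(19.401) ≈ 25.76 dB
∠T = (87.07°) − (75.64°) = 11.43°

25.8 dB, 11.4°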